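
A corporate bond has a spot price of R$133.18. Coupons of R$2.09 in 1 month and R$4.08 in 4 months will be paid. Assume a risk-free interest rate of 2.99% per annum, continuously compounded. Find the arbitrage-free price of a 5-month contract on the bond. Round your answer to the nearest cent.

R$128.65

PV(coupons) I = 2.09·e^(−0.0299·1/12) + 4.08·e^(−0.0299·4/12)
I = 2.0848 + 4.0395 = 6.1243
F = (S − I)·e^(rT) = (133.18 − 6.1243) · e^(0.0299·5/12)
= 127.0557 · e^0.012458 = 127.0557 × 1.012536 = R$128.65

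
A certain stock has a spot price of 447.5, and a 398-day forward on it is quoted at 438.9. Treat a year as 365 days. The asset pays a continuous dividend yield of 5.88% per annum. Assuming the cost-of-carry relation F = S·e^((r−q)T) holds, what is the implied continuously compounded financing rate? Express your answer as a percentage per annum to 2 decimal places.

4.10%

From F = S·e^((r−q)T): (r − q) = ln(F/S)/T
ln(438.9/447.5) = ln(0.980782) = -0.019405
(r − q) = -0.019405 / (398/365) = -0.017796
r = ln(F/S)/T + q = -0.017796 + 0.0588 = 0.041004
r = 4.10%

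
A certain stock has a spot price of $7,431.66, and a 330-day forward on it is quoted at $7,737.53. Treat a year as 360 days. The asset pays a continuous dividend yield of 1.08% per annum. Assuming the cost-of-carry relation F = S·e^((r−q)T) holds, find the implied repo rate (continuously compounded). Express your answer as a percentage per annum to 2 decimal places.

From F = S·e^((r−q)T): (r − q) = ln(F/S)/T
ln(7737.53/7431.66) = ln(1.041158) = 0.040334
(r − q) = 0.040334 / (330/360) = 0.044001
r = ln(F/S)/T + q = 0.044001 + 0.0108 = 0.054801
r = 5.48%

5.48%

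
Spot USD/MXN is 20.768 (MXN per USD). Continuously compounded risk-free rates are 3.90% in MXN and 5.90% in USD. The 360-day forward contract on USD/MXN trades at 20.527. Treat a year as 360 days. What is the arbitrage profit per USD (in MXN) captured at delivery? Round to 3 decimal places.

Fair forward: F* = S·e^(carry·T), with carry = (r_MXN − r_USD) = 0.0390 − 0.0590 = -0.0200
F* = 20.768 · e^(-0.0200 × 360/360) = 20.768 · e^-0.020000 = 20.768 × 0.980199 = 20.3568
Market 20.527 > fair 20.3568: forward overpriced → cash-and-carry (buy spot, short the forward).
At maturity, profit = |F_mkt − F*| = |20.527 − 20.3568| = 0.170 per USD (in MXN)

0.170 per USD (in MXN)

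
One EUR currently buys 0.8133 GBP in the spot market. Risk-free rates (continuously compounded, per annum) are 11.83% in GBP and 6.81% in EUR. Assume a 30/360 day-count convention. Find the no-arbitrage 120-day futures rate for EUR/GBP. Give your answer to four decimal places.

0.8270

F = S·e^((r_GBP − r_EUR)T) = 0.8133 · e^((0.1183 − 0.0681) × 120/360)
= 0.8133 · e^0.016733 = 0.8133 × 1.016874
F = 0.8270 GBP per EUR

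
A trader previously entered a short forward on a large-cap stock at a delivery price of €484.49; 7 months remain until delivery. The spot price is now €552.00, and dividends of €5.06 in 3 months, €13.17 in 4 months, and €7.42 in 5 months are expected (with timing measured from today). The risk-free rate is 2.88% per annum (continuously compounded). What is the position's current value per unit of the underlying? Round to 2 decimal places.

-€50.18

PV(remaining dividends) I = 5.06·e^(−0.0288·3/12) + 13.17·e^(−0.0288·4/12) + 7.42·e^(−0.0288·5/12) = 25.3994
Current forward F = (S − I)·e^(rT) = (552.00 − 25.3994)·e^(0.0288·7/12) = 526.6006 × 1.016942 = 535.5223
Value (long) = (F − K)·e^(−rT) = (535.5223 − 484.49) × 0.983340 = 50.1821
Short position value = −(long value) = -€50.18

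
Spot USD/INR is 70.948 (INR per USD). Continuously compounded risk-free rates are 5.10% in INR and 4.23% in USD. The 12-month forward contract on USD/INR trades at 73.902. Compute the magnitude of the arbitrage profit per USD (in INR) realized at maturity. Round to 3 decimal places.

Fair forward: F* = S·e^(carry·T), with carry = (r_INR − r_USD) = 0.0510 − 0.0423 = 0.0087
F* = 70.948 · e^(0.0087 × 12/12) = 70.948 · e^0.008700 = 70.948 × 1.008738 = 71.5679
Market 73.902 > fair 71.5679: forward overpriced → cash-and-carry (buy spot, short the forward).
At maturity, profit = |F_mkt − F*| = |73.902 − 71.5679| = 2.334 per USD (in INR)

2.334 per USD (in INR)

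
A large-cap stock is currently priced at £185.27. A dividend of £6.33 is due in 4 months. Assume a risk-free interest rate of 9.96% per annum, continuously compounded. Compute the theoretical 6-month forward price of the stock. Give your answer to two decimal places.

PV(dividends) I = 6.33·e^(−0.0996·4/12)
I = 6.1233
F = (S − I)·e^(rT) = (185.27 − 6.1233) · e^(0.0996·6/12)
= 179.1467 · e^0.049800 = 179.1467 × 1.051061 = £188.29

£188.29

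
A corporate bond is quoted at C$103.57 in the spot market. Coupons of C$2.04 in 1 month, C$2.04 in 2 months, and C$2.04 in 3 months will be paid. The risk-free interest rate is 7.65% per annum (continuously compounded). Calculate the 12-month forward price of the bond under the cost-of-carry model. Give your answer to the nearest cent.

C$105.28

PV(coupons) I = 2.04·e^(−0.0765·1/12) + 2.04·e^(−0.0765·2/12) + 2.04·e^(−0.0765·3/12)
I = 2.0270 + 2.0142 + 2.0014 = 6.0426
F = (S − I)·e^(rT) = (103.57 − 6.0426) · e^(0.0765·12/12)
= 97.5274 · e^0.076500 = 97.5274 × 1.079502 = C$105.28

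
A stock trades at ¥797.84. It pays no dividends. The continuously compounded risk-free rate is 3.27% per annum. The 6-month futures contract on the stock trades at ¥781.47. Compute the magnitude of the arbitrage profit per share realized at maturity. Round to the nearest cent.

Fair futures: F* = S·e^(carry·T), with carry = r = 0.0327
F* = 797.84 · e^(0.0327 × 6/12) = 797.84 · e^0.016350 = 797.84 × 1.016484 = ¥810.9916
Market ¥781.47 < fair ¥810.9916: forward underpriced → reverse cash-and-carry (short spot, go long the forward).
At maturity, profit = |F_mkt − F*| = |781.47 − 810.9916| = ¥29.52 per share

¥29.52 per share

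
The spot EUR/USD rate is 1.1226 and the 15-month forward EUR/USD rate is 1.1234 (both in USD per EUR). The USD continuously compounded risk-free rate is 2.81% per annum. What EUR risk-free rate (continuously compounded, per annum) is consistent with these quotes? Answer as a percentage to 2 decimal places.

F = S·e^((r_USD − r_EUR)T) ⇒ r_EUR = r_USD − ln(F/S)/T
ln(1.1234/1.1226) = 0.000712; /(15/12) = 0.000570
r_EUR = 0.0281 − 0.000570 = 0.027530
r_EUR = 2.75%

2.75%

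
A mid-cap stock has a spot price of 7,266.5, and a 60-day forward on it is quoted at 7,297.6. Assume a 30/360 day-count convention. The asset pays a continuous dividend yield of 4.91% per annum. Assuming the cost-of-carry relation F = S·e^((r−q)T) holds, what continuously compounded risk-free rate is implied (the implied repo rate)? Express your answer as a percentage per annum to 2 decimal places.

From F = S·e^((r−q)T): (r − q) = ln(F/S)/T
ln(7297.6/7266.5) = ln(1.004280) = 0.004271
(r − q) = 0.004271 / (60/360) = 0.025626
r = ln(F/S)/T + q = 0.025626 + 0.0491 = 0.074726
r = 7.47%

7.47%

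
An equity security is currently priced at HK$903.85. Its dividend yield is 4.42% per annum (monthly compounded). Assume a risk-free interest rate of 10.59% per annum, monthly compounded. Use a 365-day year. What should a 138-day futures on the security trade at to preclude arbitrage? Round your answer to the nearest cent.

HK$925.05

F = S · (1+r/12)^(12T) / (1+q/12)^(12T)
= 903.85 × 1.040668 / 1.016820 = 903.85 × 1.023454
F = HK$925.05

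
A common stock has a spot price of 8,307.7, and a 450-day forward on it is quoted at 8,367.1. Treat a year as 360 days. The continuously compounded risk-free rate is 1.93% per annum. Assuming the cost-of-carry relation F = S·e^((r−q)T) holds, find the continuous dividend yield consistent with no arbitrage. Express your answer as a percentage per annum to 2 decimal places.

1.36%

From F = S·e^((r−q)T): (r − q) = ln(F/S)/T
ln(8367.1/8307.7) = ln(1.007150) = 0.007125
(r − q) = 0.007125 / (450/360) = 0.005700
q = r − ln(F/S)/T = 0.0193 − 0.005700 = 0.013600
q = 1.36%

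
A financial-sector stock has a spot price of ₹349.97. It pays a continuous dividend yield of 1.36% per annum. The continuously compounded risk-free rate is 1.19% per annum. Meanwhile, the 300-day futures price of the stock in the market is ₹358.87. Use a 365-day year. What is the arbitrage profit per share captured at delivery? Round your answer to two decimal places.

₹9.39 per share

Fair futures: F* = S·e^(carry·T), with carry = (r − q) = 0.0119 − 0.0136 = -0.0017
F* = 349.97 · e^(-0.0017 × 300/365) = 349.97 · e^-0.001397 = 349.97 × 0.998604 = ₹349.4814
Market ₹358.87 > fair ₹349.4814: forward overpriced → cash-and-carry (buy spot, short the forward).
At maturity, profit = |F_mkt − F*| = |358.87 − 349.4814| = ₹9.39 per share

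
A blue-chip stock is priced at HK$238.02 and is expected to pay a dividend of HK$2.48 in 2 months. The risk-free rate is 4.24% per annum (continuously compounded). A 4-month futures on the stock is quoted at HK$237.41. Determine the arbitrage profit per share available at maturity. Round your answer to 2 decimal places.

PV(dividends) I = 2.48·e^(−0.0424·2/12) = 2.4625
Fair futures F* = (S − I)·e^(rT) = (238.02 − 2.4625)·e^0.014133 = 235.5575 × 1.014233 = 238.9102
Market HK$237.41 < fair 238.9102: forward underpriced → reverse cash-and-carry (short the stock, invest proceeds at r, pay the dividends, go long the forward).
Profit at T = |F_mkt − F*| = |237.41 − 238.9102| = HK$1.50 per share

HK$1.50 per share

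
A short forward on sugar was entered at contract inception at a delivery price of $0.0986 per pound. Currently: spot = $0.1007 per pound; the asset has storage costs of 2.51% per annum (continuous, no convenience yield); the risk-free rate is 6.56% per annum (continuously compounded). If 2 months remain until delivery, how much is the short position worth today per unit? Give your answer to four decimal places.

-$0.0036 per pound

Current fair forward for the remaining 2 months: F = S·e^((r + u)·T), (r + u) = 0.0656 + 0.0251 = 0.0907
F = 0.1007 · e^(0.0907 × 2/12) = 0.1007 × 1.015232 = 0.1022
Value of long forward = (F − K)·e^(−rT) = (0.1022 − 0.0986) · e^(−0.0656·2/12)
= 0.0036 × 0.989126 = 0.0036
Short position value = −(long value) = -$0.0036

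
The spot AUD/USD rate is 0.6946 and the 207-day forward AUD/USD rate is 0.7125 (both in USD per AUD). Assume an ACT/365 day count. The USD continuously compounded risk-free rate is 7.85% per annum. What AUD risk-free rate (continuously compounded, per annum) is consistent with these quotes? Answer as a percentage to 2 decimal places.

3.36%

F = S·e^((r_USD − r_AUD)T) ⇒ r_AUD = r_USD − ln(F/S)/T
ln(0.7125/0.6946) = 0.025444; /(207/365) = 0.044865
r_AUD = 0.0785 − 0.044865 = 0.033635
r_AUD = 3.36%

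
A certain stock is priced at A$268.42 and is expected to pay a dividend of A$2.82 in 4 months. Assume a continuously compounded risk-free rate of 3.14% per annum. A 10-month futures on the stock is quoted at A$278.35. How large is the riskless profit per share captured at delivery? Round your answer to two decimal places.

PV(dividends) I = 2.82·e^(−0.0314·4/12) = 2.7906
Fair futures F* = (S − I)·e^(rT) = (268.42 − 2.7906)·e^0.026167 = 265.6294 × 1.026512 = 272.6718
Market A$278.35 > fair 272.6718: forward overpriced → cash-and-carry (borrow at r, buy the stock and collect the dividends, short the forward).
Profit at T = |F_mkt − F*| = |278.35 − 272.6718| = A$5.68 per share

A$5.68 per share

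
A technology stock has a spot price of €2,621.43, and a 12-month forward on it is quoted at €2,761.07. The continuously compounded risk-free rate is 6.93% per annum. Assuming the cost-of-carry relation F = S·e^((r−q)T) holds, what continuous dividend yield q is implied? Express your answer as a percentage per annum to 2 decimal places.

1.74%

From F = S·e^((r−q)T): (r − q) = ln(F/S)/T
ln(2761.07/2621.43) = ln(1.053269) = 0.051899
(r − q) = 0.051899 / (12/12) = 0.051899
q = r − ln(F/S)/T = 0.0693 − 0.051899 = 0.017401
q = 1.74%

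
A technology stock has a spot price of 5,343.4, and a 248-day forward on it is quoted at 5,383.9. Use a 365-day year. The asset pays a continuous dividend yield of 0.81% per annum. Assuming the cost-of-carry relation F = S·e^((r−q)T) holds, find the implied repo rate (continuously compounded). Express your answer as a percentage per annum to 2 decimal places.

1.92%

From F = S·e^((r−q)T): (r − q) = ln(F/S)/T
ln(5383.9/5343.4) = ln(1.007579) = 0.007550
(r − q) = 0.007550 / (248/365) = 0.011112
r = ln(F/S)/T + q = 0.011112 + 0.0081 = 0.019212
r = 1.92%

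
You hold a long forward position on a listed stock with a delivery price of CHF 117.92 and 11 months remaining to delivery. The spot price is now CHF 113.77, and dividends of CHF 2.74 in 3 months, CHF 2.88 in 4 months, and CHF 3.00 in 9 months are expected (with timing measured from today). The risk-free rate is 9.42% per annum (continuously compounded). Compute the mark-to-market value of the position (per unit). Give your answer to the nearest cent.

-CHF 2.66

PV(remaining dividends) I = 2.74·e^(−0.0942·3/12) + 2.88·e^(−0.0942·4/12) + 3.00·e^(−0.0942·9/12) = 8.2626
Current forward F = (S − I)·e^(rT) = (113.77 − 8.2626)·e^(0.0942·11/12) = 105.5074 × 1.090188 = 115.0229
Value (long) = (F − K)·e^(−rT) = (115.0229 − 117.92) × 0.917273 = -2.6574
Value = -CHF 2.66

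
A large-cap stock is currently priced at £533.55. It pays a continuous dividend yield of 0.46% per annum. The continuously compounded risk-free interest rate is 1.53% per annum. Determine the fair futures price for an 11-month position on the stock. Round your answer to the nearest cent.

£538.81

F = S·e^((r − q)T) = 533.55 · e^((0.0153 − 0.0046) × 11/12)
= 533.55 · e^0.009808 = 533.55 × 1.009856
F = £538.81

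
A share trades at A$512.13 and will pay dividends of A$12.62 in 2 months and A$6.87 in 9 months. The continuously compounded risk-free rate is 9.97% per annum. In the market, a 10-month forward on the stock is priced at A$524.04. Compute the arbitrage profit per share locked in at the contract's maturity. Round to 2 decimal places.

PV(dividends) I = 12.62·e^(−0.0997·2/12) + 6.87·e^(−0.0997·9/12) = 18.7871
Fair forward F* = (S − I)·e^(rT) = (512.13 − 18.7871)·e^0.083083 = 493.3429 × 1.086632 = 536.0822
Market A$524.04 < fair 536.0822: forward underpriced → reverse cash-and-carry (short the stock, invest proceeds at r, pay the dividends, go long the forward).
Profit at T = |F_mkt − F*| = |524.04 − 536.0822| = A$12.04 per share

A$12.04 per share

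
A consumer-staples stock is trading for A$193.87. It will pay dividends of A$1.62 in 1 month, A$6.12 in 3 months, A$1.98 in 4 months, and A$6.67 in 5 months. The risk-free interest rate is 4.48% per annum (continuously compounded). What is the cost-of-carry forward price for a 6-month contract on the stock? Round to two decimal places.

PV(dividends) I = 1.62·e^(−0.0448·1/12) + 6.12·e^(−0.0448·3/12) + 1.98·e^(−0.0448·4/12) + 6.67·e^(−0.0448·5/12)
I = 1.6140 + 6.0518 + 1.9507 + 6.5466 = 16.1631
F = (S − I)·e^(rT) = (193.87 − 16.1631) · e^(0.0448·6/12)
= 177.7069 · e^0.022400 = 177.7069 × 1.022653 = A$181.73

A$181.73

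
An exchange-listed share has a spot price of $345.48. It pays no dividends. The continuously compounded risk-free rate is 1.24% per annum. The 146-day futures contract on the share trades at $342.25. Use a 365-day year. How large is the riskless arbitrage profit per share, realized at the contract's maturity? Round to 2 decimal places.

$4.95 per share

Fair futures: F* = S·e^(carry·T), with carry = r = 0.0124
F* = 345.48 · e^(0.0124 × 146/365) = 345.48 · e^0.004960 = 345.48 × 1.004972 = $347.1977
Market $342.25 < fair $347.1977: forward underpriced → reverse cash-and-carry (short spot, go long the forward).
At maturity, profit = |F_mkt − F*| = |342.25 − 347.1977| = $4.95 per share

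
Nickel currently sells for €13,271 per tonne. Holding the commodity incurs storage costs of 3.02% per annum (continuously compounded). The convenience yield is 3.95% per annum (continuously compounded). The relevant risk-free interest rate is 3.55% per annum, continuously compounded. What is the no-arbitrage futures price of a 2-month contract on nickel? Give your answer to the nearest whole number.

€13,329 per tonne

Net carry = r + u − y = 0.0355 + 0.0302 − 0.0395 = 0.0262
F = S·e^((r+u−y)T) = 13271 · e^(0.0262 × 2/12) = 13271 · e^0.004367
= 13271 × 1.004377 = €13,329 per tonne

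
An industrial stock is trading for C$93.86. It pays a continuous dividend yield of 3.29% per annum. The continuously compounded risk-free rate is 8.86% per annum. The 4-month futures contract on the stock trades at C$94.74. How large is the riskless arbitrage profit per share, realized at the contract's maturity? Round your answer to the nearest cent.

Fair futures: F* = S·e^(carry·T), with carry = (r − q) = 0.0886 − 0.0329 = 0.0557
F* = 93.86 · e^(0.0557 × 4/12) = 93.86 · e^0.018567 = 93.86 × 1.018740 = C$95.6189
Market C$94.74 < fair C$95.6189: forward underpriced → reverse cash-and-carry (short spot, go long the forward).
At maturity, profit = |F_mkt − F*| = |94.74 − 95.6189| = C$0.88 per share

C$0.88 per share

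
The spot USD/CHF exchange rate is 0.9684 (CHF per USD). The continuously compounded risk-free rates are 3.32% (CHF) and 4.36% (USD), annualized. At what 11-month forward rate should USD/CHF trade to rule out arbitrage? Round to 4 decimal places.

0.9592

F = S·e^((r_CHF − r_USD)T) = 0.9684 · e^((0.0332 − 0.0436) × 11/12)
= 0.9684 · e^-0.009533 = 0.9684 × 0.990512
F = 0.9592 CHF per USD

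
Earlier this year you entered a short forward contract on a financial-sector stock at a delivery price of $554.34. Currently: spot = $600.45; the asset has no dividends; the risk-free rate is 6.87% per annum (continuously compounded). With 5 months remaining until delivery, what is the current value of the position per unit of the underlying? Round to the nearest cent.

Current fair forward for the remaining 5 months: F = S·e^(r·T), r = 0.0687
F = 600.45 · e^(0.0687 × 5/12) = 600.45 × 1.029039 = 617.8865
Value of long forward = (F − K)·e^(−rT) = (617.8865 − 554.34) · e^(−0.0687·5/12)
= 63.5465 × 0.971781 = 61.75
Short position value = −(long value) = -$61.75

-$61.75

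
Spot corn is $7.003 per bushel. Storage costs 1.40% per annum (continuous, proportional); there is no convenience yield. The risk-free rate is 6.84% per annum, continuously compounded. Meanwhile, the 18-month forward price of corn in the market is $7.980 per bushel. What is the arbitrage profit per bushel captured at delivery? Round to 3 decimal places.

$0.056 per bushel

Fair forward: F* = S·e^(carry·T), with carry = (r + u) = 0.0684 + 0.0140 = 0.0824
F* = 7.003 · e^(0.0824 × 18/12) = 7.003 · e^0.123600 = 7.003 × 1.131563 = $7.9243
Market $7.980 > fair $7.9243: forward overpriced → cash-and-carry (buy spot, short the forward).
At maturity, profit = |F_mkt − F*| = |7.980 − 7.9243| = $0.056 per bushel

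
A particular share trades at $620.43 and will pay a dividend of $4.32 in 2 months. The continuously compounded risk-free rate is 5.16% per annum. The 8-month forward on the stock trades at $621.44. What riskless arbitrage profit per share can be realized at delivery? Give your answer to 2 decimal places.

PV(dividends) I = 4.32·e^(−0.0516·2/12) = 4.2830
Fair forward F* = (S − I)·e^(rT) = (620.43 − 4.2830)·e^0.034400 = 616.1470 × 1.034999 = 637.7115
Market $621.44 < fair 637.7115: forward underpriced → reverse cash-and-carry (short the stock, invest proceeds at r, pay the dividends, go long the forward).
Profit at T = |F_mkt − F*| = |621.44 − 637.7115| = $16.27 per share

$16.27 per share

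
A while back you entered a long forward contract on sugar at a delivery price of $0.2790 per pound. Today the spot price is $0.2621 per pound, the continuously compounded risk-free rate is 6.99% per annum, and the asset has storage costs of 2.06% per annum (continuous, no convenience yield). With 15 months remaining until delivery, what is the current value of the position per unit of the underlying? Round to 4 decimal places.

Current fair forward for the remaining 15 months: F = S·e^((r + u)·T), (r + u) = 0.0699 + 0.0206 = 0.0905
F = 0.2621 · e^(0.0905 × 15/12) = 0.2621 × 1.119772 = 0.2935
Value of long forward = (F − K)·e^(−rT) = (0.2935 − 0.2790) · e^(−0.0699·15/12)
= 0.0145 × 0.916333 = 0.0133

$0.0133 per pound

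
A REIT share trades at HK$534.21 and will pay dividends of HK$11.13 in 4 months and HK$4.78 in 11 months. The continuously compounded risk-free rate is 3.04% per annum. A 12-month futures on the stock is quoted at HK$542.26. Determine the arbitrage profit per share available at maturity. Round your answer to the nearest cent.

HK$7.71 per share

PV(dividends) I = 11.13·e^(−0.0304·4/12) + 4.78·e^(−0.0304·11/12) = 15.6664
Fair futures F* = (S − I)·e^(rT) = (534.21 − 15.6664)·e^0.030400 = 518.5436 × 1.030867 = 534.5495
Market HK$542.26 > fair 534.5495: forward overpriced → cash-and-carry (borrow at r, buy the stock and collect the dividends, short the forward).
Profit at T = |F_mkt − F*| = |542.26 − 534.5495| = HK$7.71 per share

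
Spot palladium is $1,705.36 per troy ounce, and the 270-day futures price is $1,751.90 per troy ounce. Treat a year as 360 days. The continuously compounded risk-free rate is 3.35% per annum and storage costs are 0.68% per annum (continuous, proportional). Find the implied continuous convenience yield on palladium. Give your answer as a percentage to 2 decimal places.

0.44%

F = S·e^((r+u−y)T) ⇒ (r+u−y) = ln(F/S)/T
ln(1751.90/1705.36) = 0.026925; /T ⇒ 0.035900
y = r + u − ln(F/S)/T = 0.0335 + 0.0068 − 0.035900 = 0.004400
y = 0.44%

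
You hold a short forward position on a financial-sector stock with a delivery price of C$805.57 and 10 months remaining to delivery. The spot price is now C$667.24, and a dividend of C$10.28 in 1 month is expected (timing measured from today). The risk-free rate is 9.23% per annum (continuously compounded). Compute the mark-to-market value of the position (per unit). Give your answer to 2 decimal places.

C$88.89

PV(remaining dividends) I = 10.28·e^(−0.0923·1/12) = 10.2012
Current forward F = (S − I)·e^(rT) = (667.24 − 10.2012)·e^(0.0923·10/12) = 657.0388 × 1.079952 = 709.5704
Value (long) = (F − K)·e^(−rT) = (709.5704 − 805.57) × 0.925967 = -88.8925
Short position value = −(long value) = C$88.89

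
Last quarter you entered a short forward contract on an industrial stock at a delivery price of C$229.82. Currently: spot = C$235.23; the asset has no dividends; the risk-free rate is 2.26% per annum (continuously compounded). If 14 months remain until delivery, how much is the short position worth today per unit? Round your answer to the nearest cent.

Current fair forward for the remaining 14 months: F = S·e^(r·T), r = 0.0226
F = 235.23 · e^(0.0226 × 14/12) = 235.23 × 1.026717 = 241.5146
Value of long forward = (F − K)·e^(−rT) = (241.5146 − 229.82) · e^(−0.0226·14/12)
= 11.6946 × 0.973978 = 11.39
Short position value = −(long value) = -C$11.39

-C$11.39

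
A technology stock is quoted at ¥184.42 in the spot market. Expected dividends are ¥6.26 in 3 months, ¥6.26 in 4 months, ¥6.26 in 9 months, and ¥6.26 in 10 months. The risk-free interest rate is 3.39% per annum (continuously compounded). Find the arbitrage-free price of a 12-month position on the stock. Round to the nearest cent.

¥165.35

PV(dividends) I = 6.26·e^(−0.0339·3/12) + 6.26·e^(−0.0339·4/12) + 6.26·e^(−0.0339·9/12) + 6.26·e^(−0.0339·10/12)
I = 6.2072 + 6.1897 + 6.1028 + 6.0856 = 24.5853
F = (S − I)·e^(rT) = (184.42 − 24.5853) · e^(0.0339·12/12)
= 159.8347 · e^0.033900 = 159.8347 × 1.034481 = ¥165.35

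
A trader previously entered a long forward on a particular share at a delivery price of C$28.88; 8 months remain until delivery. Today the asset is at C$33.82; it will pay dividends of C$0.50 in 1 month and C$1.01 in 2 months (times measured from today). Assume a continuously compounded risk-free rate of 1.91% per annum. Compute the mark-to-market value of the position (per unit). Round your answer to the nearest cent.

C$3.80

PV(remaining dividends) I = 0.50·e^(−0.0191·1/12) + 1.01·e^(−0.0191·2/12) = 1.5060
Current forward F = (S − I)·e^(rT) = (33.82 − 1.5060)·e^(0.0191·8/12) = 32.3140 × 1.012815 = 32.7281
Value (long) = (F − K)·e^(−rT) = (32.7281 − 28.88) × 0.987347 = 3.7994
Value = C$3.80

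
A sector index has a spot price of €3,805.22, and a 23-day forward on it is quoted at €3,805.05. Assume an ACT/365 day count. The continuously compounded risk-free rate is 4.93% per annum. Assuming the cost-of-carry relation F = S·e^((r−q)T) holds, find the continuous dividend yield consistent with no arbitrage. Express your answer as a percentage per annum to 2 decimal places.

5.00%

From F = S·e^((r−q)T): (r − q) = ln(F/S)/T
ln(3805.05/3805.22) = ln(0.999955) = -0.000045
(r − q) = -0.000045 / (23/365) = -0.000714
q = r − ln(F/S)/T = 0.0493 + 0.000714 = 0.050014
q = 5.00%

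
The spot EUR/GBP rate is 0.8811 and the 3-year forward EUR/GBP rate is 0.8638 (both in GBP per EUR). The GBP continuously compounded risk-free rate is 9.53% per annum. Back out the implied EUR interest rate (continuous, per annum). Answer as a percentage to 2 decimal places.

10.19%

F = S·e^((r_GBP − r_EUR)T) ⇒ r_EUR = r_GBP − ln(F/S)/T
ln(0.8638/0.8811) = -0.019830; /(3) = -0.006610
r_EUR = 0.0953 + 0.006610 = 0.101910
r_EUR = 10.19%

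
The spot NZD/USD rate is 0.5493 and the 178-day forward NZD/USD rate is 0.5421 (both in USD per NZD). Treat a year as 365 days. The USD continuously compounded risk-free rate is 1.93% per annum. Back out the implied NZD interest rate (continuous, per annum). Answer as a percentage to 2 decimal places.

F = S·e^((r_USD − r_NZD)T) ⇒ r_NZD = r_USD − ln(F/S)/T
ln(0.5421/0.5493) = -0.013194; /(178/365) = -0.027055
r_NZD = 0.0193 + 0.027055 = 0.046355
r_NZD = 4.64%

4.64%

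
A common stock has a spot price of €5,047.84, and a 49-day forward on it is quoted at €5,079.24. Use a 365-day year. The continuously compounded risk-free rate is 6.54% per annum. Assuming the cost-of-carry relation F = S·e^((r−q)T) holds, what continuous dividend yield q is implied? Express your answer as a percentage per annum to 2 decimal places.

1.92%

From F = S·e^((r−q)T): (r − q) = ln(F/S)/T
ln(5079.24/5047.84) = ln(1.006220) = 0.006201
(r − q) = 0.006201 / (49/365) = 0.046191
q = r − ln(F/S)/T = 0.0654 − 0.046191 = 0.019209
q = 1.92%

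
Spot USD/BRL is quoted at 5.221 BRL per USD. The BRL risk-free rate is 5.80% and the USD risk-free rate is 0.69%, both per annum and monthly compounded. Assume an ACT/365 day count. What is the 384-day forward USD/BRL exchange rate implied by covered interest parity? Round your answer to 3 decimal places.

5.509

By covered interest parity, F = S · (1+r_BRL/12)^(12T) / (1+r_USD/12)^(12T)
= 5.221 × 1.062763 / 1.007283 = 5.221 × 1.055079
F = 5.509 BRL per USD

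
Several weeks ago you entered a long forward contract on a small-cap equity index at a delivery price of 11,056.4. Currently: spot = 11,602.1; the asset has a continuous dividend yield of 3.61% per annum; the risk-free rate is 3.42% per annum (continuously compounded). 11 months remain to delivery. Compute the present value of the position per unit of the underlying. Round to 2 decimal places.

509.29

Current fair forward for the remaining 11 months: F = S·e^((r − q)·T), (r − q) = 0.0342 − 0.0361 = -0.0019
F = 11602.1 · e^(-0.0019 × 11/12) = 11602.1 × 0.99825985 = 11581.9106
Value of long forward = (F − K)·e^(−rT) = (11581.9106 − 11056.4) · e^(−0.0342·11/12)
= 525.5106 × 0.96913632 = 509.29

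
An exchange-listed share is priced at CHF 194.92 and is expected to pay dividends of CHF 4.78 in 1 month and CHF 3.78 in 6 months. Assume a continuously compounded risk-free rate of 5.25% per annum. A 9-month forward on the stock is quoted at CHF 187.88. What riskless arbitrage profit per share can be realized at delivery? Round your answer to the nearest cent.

CHF 6.09 per share

PV(dividends) I = 4.78·e^(−0.0525·1/12) + 3.78·e^(−0.0525·6/12) = 8.4412
Fair forward F* = (S − I)·e^(rT) = (194.92 − 8.4412)·e^0.039375 = 186.4788 × 1.040160 = 193.9678
Market CHF 187.88 < fair 193.9678: forward underpriced → reverse cash-and-carry (short the stock, invest proceeds at r, pay the dividends, go long the forward).
Profit at T = |F_mkt − F*| = |187.88 − 193.9678| = CHF 6.09 per share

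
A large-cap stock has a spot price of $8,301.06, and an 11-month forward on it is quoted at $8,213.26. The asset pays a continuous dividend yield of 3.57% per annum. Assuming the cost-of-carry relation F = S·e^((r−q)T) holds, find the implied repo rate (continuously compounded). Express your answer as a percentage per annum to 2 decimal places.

From F = S·e^((r−q)T): (r − q) = ln(F/S)/T
ln(8213.26/8301.06) = ln(0.989423) = -0.010633
(r − q) = -0.010633 / (11/12) = -0.011600
r = ln(F/S)/T + q = -0.011600 + 0.0357 = 0.024100
r = 2.41%

2.41%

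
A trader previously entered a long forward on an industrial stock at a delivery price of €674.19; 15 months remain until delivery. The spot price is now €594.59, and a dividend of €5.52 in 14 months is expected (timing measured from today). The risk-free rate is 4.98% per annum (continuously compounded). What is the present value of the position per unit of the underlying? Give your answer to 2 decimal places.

-€44.12

PV(remaining dividends) I = 5.52·e^(−0.0498·14/12) = 5.2084
Current forward F = (S − I)·e^(rT) = (594.59 − 5.2084)·e^(0.0498·15/12) = 589.3816 × 1.064228 = 627.2364
Value (long) = (F − K)·e^(−rT) = (627.2364 − 674.19) × 0.939648 = -44.1199
Value = -€44.12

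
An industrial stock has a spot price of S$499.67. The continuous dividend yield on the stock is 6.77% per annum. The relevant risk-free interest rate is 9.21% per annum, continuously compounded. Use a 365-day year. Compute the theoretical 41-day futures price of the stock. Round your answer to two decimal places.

S$501.04

F = S·e^((r − q)T) = 499.67 · e^((0.0921 − 0.0677) × 41/365)
= 499.67 · e^0.002741 = 499.67 × 1.002745
F = S$501.04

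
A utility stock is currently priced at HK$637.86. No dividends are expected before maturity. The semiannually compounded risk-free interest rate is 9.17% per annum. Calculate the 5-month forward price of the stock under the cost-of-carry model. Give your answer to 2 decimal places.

HK$662.14

F = S · (1+r/2)^(2T)
= 637.86 × 1.038065
F = HK$662.14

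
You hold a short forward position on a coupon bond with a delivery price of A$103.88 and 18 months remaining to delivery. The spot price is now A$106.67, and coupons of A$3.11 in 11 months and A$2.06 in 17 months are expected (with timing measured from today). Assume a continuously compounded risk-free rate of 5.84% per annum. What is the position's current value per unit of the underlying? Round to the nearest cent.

-A$6.66

PV(remaining coupons) I = 3.11·e^(−0.0584·11/12) + 2.06·e^(−0.0584·17/12) = 4.8443
Current forward F = (S − I)·e^(rT) = (106.67 − 4.8443)·e^(0.0584·18/12) = 101.8257 × 1.091551 = 111.1479
Value (long) = (F − K)·e^(−rT) = (111.1479 − 103.88) × 0.916127 = 6.6583
Short position value = −(long value) = -A$6.66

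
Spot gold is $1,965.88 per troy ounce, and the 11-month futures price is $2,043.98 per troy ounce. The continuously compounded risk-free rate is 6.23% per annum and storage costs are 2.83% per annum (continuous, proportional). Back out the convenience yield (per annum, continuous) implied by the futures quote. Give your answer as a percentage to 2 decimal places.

4.81%

F = S·e^((r+u−y)T) ⇒ (r+u−y) = ln(F/S)/T
ln(2043.98/1965.88) = 0.038959; /T ⇒ 0.042501
y = r + u − ln(F/S)/T = 0.0623 + 0.0283 − 0.042501 = 0.048099
y = 4.81%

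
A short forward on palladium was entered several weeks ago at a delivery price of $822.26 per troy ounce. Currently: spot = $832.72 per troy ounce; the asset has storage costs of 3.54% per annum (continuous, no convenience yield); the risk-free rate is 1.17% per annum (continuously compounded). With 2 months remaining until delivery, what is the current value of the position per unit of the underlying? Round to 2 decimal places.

Current fair forward for the remaining 2 months: F = S·e^((r + u)·T), (r + u) = 0.0117 + 0.0354 = 0.0471
F = 832.72 · e^(0.0471 × 2/12) = 832.72 × 1.007881 = 839.2827
Value of long forward = (F − K)·e^(−rT) = (839.2827 − 822.26) · e^(−0.0117·2/12)
= 17.0227 × 0.998052 = 16.99
Short position value = −(long value) = -$16.99

-$16.99 per troy ounce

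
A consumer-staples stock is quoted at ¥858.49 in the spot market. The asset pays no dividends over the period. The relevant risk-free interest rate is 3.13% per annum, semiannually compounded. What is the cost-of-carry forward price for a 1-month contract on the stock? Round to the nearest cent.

¥860.71

F = S · (1+r/2)^(2T)
= 858.49 × 1.002591
F = ¥860.71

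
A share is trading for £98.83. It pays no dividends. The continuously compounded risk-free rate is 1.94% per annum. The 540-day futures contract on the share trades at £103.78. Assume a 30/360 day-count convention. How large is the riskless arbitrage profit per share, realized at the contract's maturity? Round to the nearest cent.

Fair futures: F* = S·e^(carry·T), with carry = r = 0.0194
F* = 98.83 · e^(0.0194 × 540/360) = 98.83 · e^0.029100 = 98.83 × 1.029528 = £101.7483
Market £103.78 > fair £101.7483: forward overpriced → cash-and-carry (buy spot, short the forward).
At maturity, profit = |F_mkt − F*| = |103.78 − 101.7483| = £2.03 per share

£2.03 per share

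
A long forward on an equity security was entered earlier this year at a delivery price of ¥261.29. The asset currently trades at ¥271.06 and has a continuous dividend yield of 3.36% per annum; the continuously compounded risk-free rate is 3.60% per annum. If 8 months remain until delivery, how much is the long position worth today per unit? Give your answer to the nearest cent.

¥9.96

Current fair forward for the remaining 8 months: F = S·e^((r − q)·T), (r − q) = 0.0360 − 0.0336 = 0.0024
F = 271.06 · e^(0.0024 × 8/12) = 271.06 × 1.001601 = 271.4940
Value of long forward = (F − K)·e^(−rT) = (271.4940 − 261.29) · e^(−0.0360·8/12)
= 10.2040 × 0.976286 = 9.96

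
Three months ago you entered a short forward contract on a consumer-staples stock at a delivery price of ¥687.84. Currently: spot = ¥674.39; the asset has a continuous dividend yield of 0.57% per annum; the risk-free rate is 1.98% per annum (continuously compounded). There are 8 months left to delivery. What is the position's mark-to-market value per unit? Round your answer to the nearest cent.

¥6.99

Current fair forward for the remaining 8 months: F = S·e^((r − q)·T), (r − q) = 0.0198 − 0.0057 = 0.0141
F = 674.39 · e^(0.0141 × 8/12) = 674.39 × 1.009444 = 680.7589
Value of long forward = (F − K)·e^(−rT) = (680.7589 − 687.84) · e^(−0.0198·8/12)
= -7.0811 × 0.986887 = -6.99
Short position value = −(long value) = ¥6.99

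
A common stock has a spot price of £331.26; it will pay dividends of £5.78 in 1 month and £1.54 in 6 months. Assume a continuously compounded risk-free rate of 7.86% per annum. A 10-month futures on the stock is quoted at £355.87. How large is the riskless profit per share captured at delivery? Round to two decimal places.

PV(dividends) I = 5.78·e^(−0.0786·1/12) + 1.54·e^(−0.0786·6/12) = 7.2229
Fair futures F* = (S − I)·e^(rT) = (331.26 − 7.2229)·e^0.065500 = 324.0371 × 1.067693 = 345.9721
Market £355.87 > fair 345.9721: forward overpriced → cash-and-carry (borrow at r, buy the stock and collect the dividends, short the forward).
Profit at T = |F_mkt − F*| = |355.87 − 345.9721| = £9.90 per share

£9.90 per share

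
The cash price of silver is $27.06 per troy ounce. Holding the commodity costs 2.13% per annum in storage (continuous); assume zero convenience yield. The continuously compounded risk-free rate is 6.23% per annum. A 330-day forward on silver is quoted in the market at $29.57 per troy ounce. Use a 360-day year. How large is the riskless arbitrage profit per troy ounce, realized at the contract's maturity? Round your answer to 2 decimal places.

Fair forward: F* = S·e^(carry·T), with carry = (r + u) = 0.0623 + 0.0213 = 0.0836
F* = 27.06 · e^(0.0836 × 330/360) = 27.06 · e^0.076633 = 27.06 × 1.079646 = $29.2152
Market $29.57 > fair $29.2152: forward overpriced → cash-and-carry (buy spot, short the forward).
At maturity, profit = |F_mkt − F*| = |29.57 − 29.2152| = $0.35 per troy ounce

$0.35 per troy ounce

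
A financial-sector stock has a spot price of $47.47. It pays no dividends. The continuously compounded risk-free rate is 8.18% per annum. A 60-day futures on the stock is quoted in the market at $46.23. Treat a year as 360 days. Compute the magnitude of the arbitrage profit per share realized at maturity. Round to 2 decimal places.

$1.89 per share

Fair futures: F* = S·e^(carry·T), with carry = r = 0.0818
F* = 47.47 · e^(0.0818 × 60/360) = 47.47 · e^0.013633 = 47.47 × 1.013726 = $48.1216
Market $46.23 < fair $48.1216: forward underpriced → reverse cash-and-carry (short spot, go long the forward).
At maturity, profit = |F_mkt − F*| = |46.23 − 48.1216| = $1.89 per share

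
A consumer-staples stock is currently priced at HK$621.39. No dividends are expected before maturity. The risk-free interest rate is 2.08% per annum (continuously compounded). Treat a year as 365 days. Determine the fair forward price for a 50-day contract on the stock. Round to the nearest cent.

F = S·e^(rT) = 621.39 · e^(0.0208 × 50/365)
= 621.39 · e^0.002849 = 621.39 × 1.002853
F = HK$623.16

HK$623.16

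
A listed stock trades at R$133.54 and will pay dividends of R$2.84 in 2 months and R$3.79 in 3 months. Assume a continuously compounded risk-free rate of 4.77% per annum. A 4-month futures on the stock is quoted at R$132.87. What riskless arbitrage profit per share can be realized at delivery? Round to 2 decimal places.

R$3.86 per share

PV(dividends) I = 2.84·e^(−0.0477·2/12) + 3.79·e^(−0.0477·3/12) = 6.5626
Fair futures F* = (S − I)·e^(rT) = (133.54 − 6.5626)·e^0.015900 = 126.9774 × 1.016027 = 129.0125
Market R$132.87 > fair 129.0125: forward overpriced → cash-and-carry (borrow at r, buy the stock and collect the dividends, short the forward).
Profit at T = |F_mkt − F*| = |132.87 − 129.0125| = R$3.86 per share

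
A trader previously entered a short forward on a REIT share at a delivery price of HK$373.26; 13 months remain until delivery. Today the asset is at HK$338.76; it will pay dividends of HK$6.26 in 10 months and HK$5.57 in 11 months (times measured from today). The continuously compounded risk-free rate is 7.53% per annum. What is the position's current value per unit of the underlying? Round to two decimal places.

PV(remaining dividends) I = 6.26·e^(−0.0753·10/12) + 5.57·e^(−0.0753·11/12) = 11.0778
Current forward F = (S − I)·e^(rT) = (338.76 − 11.0778)·e^(0.0753·13/12) = 327.6822 × 1.084995 = 355.5335
Value (long) = (F − K)·e^(−rT) = (355.5335 − 373.26) × 0.921664 = -16.3379
Short position value = −(long value) = HK$16.34

HK$16.34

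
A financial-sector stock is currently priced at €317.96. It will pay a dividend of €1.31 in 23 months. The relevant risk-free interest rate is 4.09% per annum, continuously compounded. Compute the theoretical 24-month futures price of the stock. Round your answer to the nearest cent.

PV(dividends) I = 1.31·e^(−0.0409·23/12)
I = 1.2112
F = (S − I)·e^(rT) = (317.96 − 1.2112) · e^(0.0409·24/12)
= 316.7488 · e^0.081800 = 316.7488 × 1.085239 = €343.75

€343.75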